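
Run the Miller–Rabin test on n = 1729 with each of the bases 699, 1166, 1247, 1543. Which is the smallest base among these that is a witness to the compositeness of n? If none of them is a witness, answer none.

n − 1 = 1728 = 2^6 · 27, so s = 6 and d = 27.
Base 699: x_0 = 699^27 mod 1729 = 1728. x_0 = 1728 ≡ −1, so 699 is not a witness.
Base 1166: x_0 = 1166^27 mod 1729 = 1. x_0 = 1, so 1166 is not a witness.
Base 1247: x_0 = 1247^27 mod 1729 = 246. x_0 is neither 1 nor 1728, so continue squaring. x_1 = 246^2 mod 1729 = 1. x_1 = 1 but x_0 ≠ ±1, a nontrivial square root of 1 — 1247 is a witness and 1729 is composite.
Base 1543: x_0 = 1543^27 mod 1729 = 1483. x_0 is neither 1 nor 1728, so continue squaring. x_1 = 1483^2 mod 1729 = 1. x_1 = 1 but x_0 ≠ ±1, a nontrivial square root of 1 — 1543 is a witness and 1729 is composite.
The smallest witness among the given bases is 1247.

1247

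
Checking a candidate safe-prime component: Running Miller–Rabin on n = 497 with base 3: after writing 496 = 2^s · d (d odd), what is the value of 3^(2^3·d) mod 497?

240

n − 1 = 496 = 2^4 · 31, so s = 4 and d = 31.
x_0 = 3^31 mod 497 = 206.
x_1 = 206^2 mod 497 = 191.
x_2 = 191^2 mod 497 = 200.
x_3 = 200^2 mod 497 = 240.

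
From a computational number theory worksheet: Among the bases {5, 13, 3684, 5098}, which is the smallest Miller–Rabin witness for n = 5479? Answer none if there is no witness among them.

n − 1 = 5478 = 2^1 · 2739, so s = 1 and d = 2739.
Base 5: x_0 = 5^2739 mod 5479 = 1. x_0 = 1, so 5 is not a witness.
Base 13: x_0 = 13^2739 mod 5479 = 5478. x_0 = 5478 ≡ −1, so 13 is not a witness.
Base 3684: x_0 = 3684^2739 mod 5479 = 1. x_0 = 1, so 3684 is not a witness.
Base 5098: x_0 = 5098^2739 mod 5479 = 5478. x_0 = 5478 ≡ −1, so 5098 is not a witness.
No listed base is a witness for 5479.

none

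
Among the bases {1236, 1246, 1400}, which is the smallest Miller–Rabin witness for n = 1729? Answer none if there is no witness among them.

n − 1 = 1728 = 2^6 · 27, so s = 6 and d = 27.
Base 1236: x_0 = 1236^27 mod 1729 = 1. x_0 = 1, so 1236 is not a witness.
Base 1246: x_0 = 1246^27 mod 1729 = 343. x_0 is neither 1 nor 1728, so continue squaring. x_1 = 343^2 mod 1729 = 77. x_2 = 77^2 mod 1729 = 742. x_3 = 742^2 mod 1729 = 742. x_4 = 742^2 mod 1729 = 742. x_5 = 742^2 mod 1729 = 742. Reached i = s−1 = 5 without hitting −1: 1246 is a Miller–Rabin witness and 1729 is composite.
Base 1400: x_0 = 1400^27 mod 1729 = 1652. x_0 is neither 1 nor 1728, so continue squaring. x_1 = 1652^2 mod 1729 = 742. x_2 = 742^2 mod 1729 = 742. x_3 = 742^2 mod 1729 = 742. x_4 = 742^2 mod 1729 = 742. x_5 = 742^2 mod 1729 = 742. Reached i = s−1 = 5 without hitting −1: 1400 is a Miller–Rabin witness and 1729 is composite.
The smallest witness among the given bases is 1246.

1246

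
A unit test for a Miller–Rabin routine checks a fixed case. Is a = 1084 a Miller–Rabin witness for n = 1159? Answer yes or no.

n − 1 = 1158 = 2^1 · 579, so s = 1 and d = 579.
Repeated squaring mod 1159: 1084^1 ≡ 1084, 1084^2 ≡ 989, 1084^4 ≡ 1084, 1084^8 ≡ 989, 1084^16 ≡ 1084, 1084^32 ≡ 989, 1084^64 ≡ 1084, 1084^128 ≡ 989, 1084^256 ≡ 1084, 1084^512 ≡ 989.
579 = 512 + 64 + 2 + 1, so 1084^579 ≡ 989·1084·989·1084 ≡ 1 (mod 1159).
x_0 = 1084^579 mod 1159 = 1.
x_0 = 1, so 1084 is not a witness.

no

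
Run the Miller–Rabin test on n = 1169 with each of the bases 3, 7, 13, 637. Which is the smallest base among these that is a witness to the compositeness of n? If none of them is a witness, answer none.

3

n − 1 = 1168 = 2^4 · 73, so s = 4 and d = 73.
Base 3: x_0 = 3^73 mod 1169 = 1123. x_0 is neither 1 nor 1168, so continue squaring. x_1 = 1123^2 mod 1169 = 947. x_2 = 947^2 mod 1169 = 186. x_3 = 186^2 mod 1169 = 695. Reached i = s−1 = 3 without hitting −1: 3 is a Miller–Rabin witness and 1169 is composite.
Base 7: x_0 = 7^73 mod 1169 = 756. x_0 is neither 1 nor 1168, so continue squaring. x_1 = 756^2 mod 1169 = 1064. x_2 = 1064^2 mod 1169 = 504. x_3 = 504^2 mod 1169 = 343. Reached i = s−1 = 3 without hitting −1: 7 is a Miller–Rabin witness and 1169 is composite.
Base 13: x_0 = 13^73 mod 1169 = 454. x_0 is neither 1 nor 1168, so continue squaring. x_1 = 454^2 mod 1169 = 372. x_2 = 372^2 mod 1169 = 442. x_3 = 442^2 mod 1169 = 141. Reached i = s−1 = 3 without hitting −1: 13 is a Miller–Rabin witness and 1169 is composite.
Base 637: x_0 = 637^73 mod 1169 = 259. x_0 is neither 1 nor 1168, so continue squaring. x_1 = 259^2 mod 1169 = 448. x_2 = 448^2 mod 1169 = 805. x_3 = 805^2 mod 1169 = 399. Reached i = s−1 = 3 without hitting −1: 637 is a Miller–Rabin witness and 1169 is composite.
The smallest witness among the given bases is 3.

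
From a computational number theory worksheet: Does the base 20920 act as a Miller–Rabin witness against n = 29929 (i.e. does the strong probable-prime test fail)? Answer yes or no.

n − 1 = 29928 = 2^3 · 3741, so s = 3 and d = 3741.
x_0 = 20920^3741 mod 29929 = 1385.
x_0 is neither 1 nor 29928, so continue squaring.
x_1 = 1385^2 mod 29929 = 2769.
x_2 = 2769^2 mod 29929 = 5537.
Reached i = s−1 = 2 without hitting −1: 20920 is a Miller–Rabin witness and 29929 is composite.

yes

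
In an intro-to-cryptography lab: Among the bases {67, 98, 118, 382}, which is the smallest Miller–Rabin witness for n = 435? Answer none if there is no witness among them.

67

n − 1 = 434 = 2^1 · 217, so s = 1 and d = 217.
Base 67: x_0 = 67^217 mod 435 = 202. x_0 ∉ {1, 434} and s = 1, so 67 is a Miller–Rabin witness and 435 is composite.
Base 98: x_0 = 98^217 mod 435 = 278. x_0 ∉ {1, 434} and s = 1, so 98 is a Miller–Rabin witness and 435 is composite.
Base 118: x_0 = 118^217 mod 435 = 133. x_0 ∉ {1, 434} and s = 1, so 118 is a Miller–Rabin witness and 435 is composite.
Base 382: x_0 = 382^217 mod 435 = 202. x_0 ∉ {1, 434} and s = 1, so 382 is a Miller–Rabin witness and 435 is composite.
The smallest witness among the given bases is 67.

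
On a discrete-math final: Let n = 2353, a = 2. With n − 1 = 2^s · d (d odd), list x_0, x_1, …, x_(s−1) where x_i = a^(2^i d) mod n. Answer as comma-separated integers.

2166, 2027, 391, 2289

n − 1 = 2352 = 2^4 · 147, so s = 4 and d = 147.
x_0 = 2^147 mod 2353 = 2166.
x_1 = 2166^2 mod 2353 = 2027.
x_2 = 2027^2 mod 2353 = 391.
x_3 = 391^2 mod 2353 = 2289.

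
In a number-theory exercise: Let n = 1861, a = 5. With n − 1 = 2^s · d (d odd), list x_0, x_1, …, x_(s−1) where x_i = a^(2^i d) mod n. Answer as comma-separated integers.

1, 1

n − 1 = 1860 = 2^2 · 465, so s = 2 and d = 465.
x_0 = 5^465 mod 1861 = 1.
x_1 = 1^2 mod 1861 = 1.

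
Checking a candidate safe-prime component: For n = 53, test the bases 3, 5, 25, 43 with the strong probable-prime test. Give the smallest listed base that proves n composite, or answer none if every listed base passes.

none

n − 1 = 52 = 2^2 · 13, so s = 2 and d = 13.
Base 3: x_0 = 3^13 mod 53 = 30. x_0 is neither 1 nor 52, so continue squaring. x_1 = 30^2 mod 53 = 52. x_1 ≡ −1, so 3 is not a witness.
Base 5: x_0 = 5^13 mod 53 = 23. x_0 is neither 1 nor 52, so continue squaring. x_1 = 23^2 mod 53 = 52. x_1 ≡ −1, so 5 is not a witness.
Base 25: x_0 = 25^13 mod 53 = 52. x_0 = 52 ≡ −1, so 25 is not a witness.
Base 43: x_0 = 43^13 mod 53 = 52. x_0 = 52 ≡ −1, so 43 is not a witness.
No listed base is a witness for 53.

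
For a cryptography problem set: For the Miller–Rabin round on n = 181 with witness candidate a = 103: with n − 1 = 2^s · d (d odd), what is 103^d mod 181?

19

n − 1 = 180 = 2^2 · 45, so s = 2 and d = 45.
103^45 mod 181 = 19.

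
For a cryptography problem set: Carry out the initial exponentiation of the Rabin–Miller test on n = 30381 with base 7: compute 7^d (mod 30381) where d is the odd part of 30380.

847

n − 1 = 30380 = 2^2 · 7595, so s = 2 and d = 7595.
Repeated squaring mod 30381: 7^1 ≡ 7, 7^2 ≡ 49, 7^4 ≡ 2401, 7^8 ≡ 22792, 7^16 ≡ 20926, 7^32 ≡ 16123, 7^64 ≡ 11293, 7^128 ≡ 22792, 7^256 ≡ 20926, 7^512 ≡ 16123, 7^1024 ≡ 11293, 7^2048 ≡ 22792, 7^4096 ≡ 20926.
7595 = 4096 + 2048 + 1024 + 256 + 128 + 32 + 8 + 2 + 1, so 7^7595 ≡ 20926·22792·11293·20926·22792·16123·22792·49·7 ≡ 847 (mod 30381).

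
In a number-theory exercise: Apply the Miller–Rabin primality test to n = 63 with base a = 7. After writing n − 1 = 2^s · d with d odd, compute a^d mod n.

n − 1 = 62 = 2^1 · 31, so s = 1 and d = 31.
Repeated squaring mod 63: 7^1 ≡ 7, 7^2 ≡ 49, 7^4 ≡ 7, 7^8 ≡ 49, 7^16 ≡ 7.
31 = 16 + 8 + 4 + 2 + 1, so 7^31 ≡ 7·49·7·49·7 ≡ 7 (mod 63).

7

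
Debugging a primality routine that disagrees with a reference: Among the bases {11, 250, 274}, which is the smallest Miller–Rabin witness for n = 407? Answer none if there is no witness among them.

n − 1 = 406 = 2^1 · 203, so s = 1 and d = 203.
Base 11: x_0 = 11^203 mod 407 = 286. x_0 ∉ {1, 406} and s = 1, so 11 is a Miller–Rabin witness and 407 is composite.
Base 250: x_0 = 250^203 mod 407 = 336. x_0 ∉ {1, 406} and s = 1, so 250 is a Miller–Rabin witness and 407 is composite.
Base 274: x_0 = 274^203 mod 407 = 87. x_0 ∉ {1, 406} and s = 1, so 274 is a Miller–Rabin witness and 407 is composite.
The smallest witness among the given bases is 11.

11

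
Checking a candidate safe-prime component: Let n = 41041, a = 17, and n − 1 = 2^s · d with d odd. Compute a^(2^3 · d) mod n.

1

n − 1 = 41040 = 2^4 · 2565, so s = 4 and d = 2565.
x_0 = 17^2565 mod 41041 = 33032.
x_1 = 33032^2 mod 41041 = 38039.
x_2 = 38039^2 mod 41041 = 24025.
x_3 = 24025^2 mod 41041 = 1.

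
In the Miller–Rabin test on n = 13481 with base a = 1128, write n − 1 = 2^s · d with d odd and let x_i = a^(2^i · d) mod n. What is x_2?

4832

n − 1 = 13480 = 2^3 · 1685, so s = 3 and d = 1685.
Repeated squaring mod 13481: 1128^1 ≡ 1128, 1128^2 ≡ 5170, 1128^4 ≡ 9558, 1128^8 ≡ 8108, 1128^16 ≡ 6308, 1128^32 ≡ 8433, 1128^64 ≡ 3214, 1128^128 ≡ 3350, 1128^256 ≡ 6308, 1128^512 ≡ 8433, 1128^1024 ≡ 3214.
1685 = 1024 + 512 + 128 + 16 + 4 + 1, so 1128^1685 ≡ 3214·8433·3350·6308·9558·1128 ≡ 10105 (mod 13481).
x_0 = 10105.
x_1 = 10105^2 mod 13481 = 5931.
x_2 = 5931^2 mod 13481 = 4832.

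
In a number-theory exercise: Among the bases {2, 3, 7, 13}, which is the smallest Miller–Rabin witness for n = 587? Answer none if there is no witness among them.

n − 1 = 586 = 2^1 · 293, so s = 1 and d = 293.
Base 2: x_0 = 2^293 mod 587 = 586. x_0 = 586 ≡ −1, so 2 is not a witness.
Base 3: x_0 = 3^293 mod 587 = 1. x_0 = 1, so 3 is not a witness.
Base 7: x_0 = 7^293 mod 587 = 1. x_0 = 1, so 7 is not a witness.
Base 13: x_0 = 13^293 mod 587 = 586. x_0 = 586 ≡ −1, so 13 is not a witness.
No listed base is a witness for 587.

none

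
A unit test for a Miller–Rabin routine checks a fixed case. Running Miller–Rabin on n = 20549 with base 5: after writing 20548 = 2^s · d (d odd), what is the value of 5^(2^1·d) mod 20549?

n − 1 = 20548 = 2^2 · 5137, so s = 2 and d = 5137.
x_0 = 5^5137 mod 20549 = 1.
x_1 = 1^2 mod 20549 = 1.

1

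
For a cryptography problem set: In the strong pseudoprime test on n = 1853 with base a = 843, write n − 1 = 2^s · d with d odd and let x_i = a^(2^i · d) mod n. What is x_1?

1708

n − 1 = 1852 = 2^2 · 463, so s = 2 and d = 463.
x_0 = 843^463 mod 1853 = 743.
x_1 = 743^2 mod 1853 = 1708.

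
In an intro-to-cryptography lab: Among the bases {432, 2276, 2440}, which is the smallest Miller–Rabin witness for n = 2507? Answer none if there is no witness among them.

432

n − 1 = 2506 = 2^1 · 1253, so s = 1 and d = 1253.
Base 432: x_0 = 432^1253 mod 2507 = 561. x_0 ∉ {1, 2506} and s = 1, so 432 is a Miller–Rabin witness and 2507 is composite.
Base 2276: x_0 = 2276^1253 mod 2507 = 2115. x_0 ∉ {1, 2506} and s = 1, so 2276 is a Miller–Rabin witness and 2507 is composite.
Base 2440: x_0 = 2440^1253 mod 2507 = 2450. x_0 ∉ {1, 2506} and s = 1, so 2440 is a Miller–Rabin witness and 2507 is composite.
The smallest witness among the given bases is 432.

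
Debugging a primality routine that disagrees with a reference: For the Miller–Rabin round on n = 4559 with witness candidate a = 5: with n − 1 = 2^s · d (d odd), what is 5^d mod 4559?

n − 1 = 4558 = 2^1 · 2279, so s = 1 and d = 2279.
5^2279 mod 4559 = 1761.

1761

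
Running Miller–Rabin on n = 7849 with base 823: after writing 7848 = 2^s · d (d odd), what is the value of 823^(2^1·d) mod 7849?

n − 1 = 7848 = 2^3 · 981, so s = 3 and d = 981.
x_0 = 823^981 mod 7849 = 7494.
x_1 = 7494^2 mod 7849 = 441.

441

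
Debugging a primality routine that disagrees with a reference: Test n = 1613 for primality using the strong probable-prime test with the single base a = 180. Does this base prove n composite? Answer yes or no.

n − 1 = 1612 = 2^2 · 403, so s = 2 and d = 403.
x_0 = 180^403 mod 1613 = 127.
x_0 is neither 1 nor 1612, so continue squaring.
x_1 = 127^2 mod 1613 = 1612.
x_1 ≡ −1, so 180 is not a witness.

no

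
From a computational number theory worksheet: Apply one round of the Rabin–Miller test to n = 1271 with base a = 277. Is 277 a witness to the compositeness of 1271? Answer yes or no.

no

n − 1 = 1270 = 2^1 · 635, so s = 1 and d = 635.
x_0 = 277^635 mod 1271 = 1270.
x_0 = 1270 ≡ −1, so 277 is not a witness.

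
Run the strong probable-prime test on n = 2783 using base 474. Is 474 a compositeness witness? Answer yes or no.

yes

n − 1 = 2782 = 2^1 · 1391, so s = 1 and d = 1391.
Repeated squaring mod 2783: 474^1 ≡ 474, 474^2 ≡ 2036, 474^4 ≡ 1409, 474^8 ≡ 1002, 474^16 ≡ 2124, 474^32 ≡ 133, 474^64 ≡ 991, 474^128 ≡ 2465, 474^256 ≡ 936, 474^512 ≡ 2234, 474^1024 ≡ 837.
1391 = 1024 + 256 + 64 + 32 + 8 + 4 + 2 + 1, so 474^1391 ≡ 837·936·991·133·1002·1409·2036·474 ≡ 2729 (mod 2783).
x_0 = 474^1391 mod 2783 = 2729.
x_0 ∉ {1, 2782} and s = 1, so 474 is a Miller–Rabin witness and 2783 is composite.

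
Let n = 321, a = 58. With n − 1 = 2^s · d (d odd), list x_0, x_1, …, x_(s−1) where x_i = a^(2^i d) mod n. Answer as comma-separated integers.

43, 244, 151, 10, 100, 49

n − 1 = 320 = 2^6 · 5, so s = 6 and d = 5.
x_0 = 58^5 mod 321 = 43.
x_1 = 43^2 mod 321 = 244.
x_2 = 244^2 mod 321 = 151.
x_3 = 151^2 mod 321 = 10.
x_4 = 10^2 mod 321 = 100.
x_5 = 100^2 mod 321 = 49.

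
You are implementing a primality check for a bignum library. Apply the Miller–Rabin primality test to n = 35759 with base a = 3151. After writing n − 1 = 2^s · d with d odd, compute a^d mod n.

n − 1 = 35758 = 2^1 · 17879, so s = 1 and d = 17879.
3151^17879 mod 35759 = 1.

1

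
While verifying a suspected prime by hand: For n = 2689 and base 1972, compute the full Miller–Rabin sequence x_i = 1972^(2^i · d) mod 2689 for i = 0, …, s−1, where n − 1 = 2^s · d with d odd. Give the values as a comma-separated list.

n − 1 = 2688 = 2^7 · 21, so s = 7 and d = 21.
x_0 = 1972^21 mod 2689 = 1584.
x_1 = 1584^2 mod 2689 = 219.
x_2 = 219^2 mod 2689 = 2248.
x_3 = 2248^2 mod 2689 = 873.
x_4 = 873^2 mod 2689 = 1142.
x_5 = 1142^2 mod 2689 = 2688.
x_6 = 2688^2 mod 2689 = 1.

1584, 219, 2248, 873, 1142, 2688, 1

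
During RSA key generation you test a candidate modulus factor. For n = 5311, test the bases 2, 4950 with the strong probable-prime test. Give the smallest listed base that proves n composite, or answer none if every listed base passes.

n − 1 = 5310 = 2^1 · 2655, so s = 1 and d = 2655.
Base 2: x_0 = 2^2655 mod 5311 = 1635. x_0 ∉ {1, 5310} and s = 1, so 2 is a Miller–Rabin witness and 5311 is composite.
Base 4950: x_0 = 4950^2655 mod 5311 = 2475. x_0 ∉ {1, 5310} and s = 1, so 4950 is a Miller–Rabin witness and 5311 is composite.
The smallest witness among the given bases is 2.

2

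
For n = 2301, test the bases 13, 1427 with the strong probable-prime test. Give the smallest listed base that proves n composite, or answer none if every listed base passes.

n − 1 = 2300 = 2^2 · 575, so s = 2 and d = 575.
Base 13: x_0 = 13^575 mod 2301 = 364. x_0 is neither 1 nor 2300, so continue squaring. x_1 = 364^2 mod 2301 = 1339. Reached i = s−1 = 1 without hitting −1: 13 is a Miller–Rabin witness and 2301 is composite.
Base 1427: x_0 = 1427^575 mod 2301 = 680. x_0 is neither 1 nor 2300, so continue squaring. x_1 = 680^2 mod 2301 = 2200. Reached i = s−1 = 1 without hitting −1: 1427 is a Miller–Rabin witness and 2301 is composite.
The smallest witness among the given bases is 13.

13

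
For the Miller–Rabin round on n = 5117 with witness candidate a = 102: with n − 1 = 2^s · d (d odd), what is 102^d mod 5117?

2601

n − 1 = 5116 = 2^2 · 1279, so s = 2 and d = 1279.
102^1279 mod 5117 = 2601.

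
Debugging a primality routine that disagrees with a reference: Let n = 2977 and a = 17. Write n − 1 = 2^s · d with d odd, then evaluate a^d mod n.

1416

n − 1 = 2976 = 2^5 · 93, so s = 5 and d = 93.
17^93 mod 2977 = 1416.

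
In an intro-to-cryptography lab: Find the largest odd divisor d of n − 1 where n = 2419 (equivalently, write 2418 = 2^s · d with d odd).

Halving: 2418 → 1209; 1209 is odd.
So 2418 = 2^1 · 1209.

1209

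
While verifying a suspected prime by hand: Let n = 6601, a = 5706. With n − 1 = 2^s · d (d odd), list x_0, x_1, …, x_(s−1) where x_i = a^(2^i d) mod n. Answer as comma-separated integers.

n − 1 = 6600 = 2^3 · 825, so s = 3 and d = 825.
x_0 = 5706^825 mod 6601 = 2094.
x_1 = 2094^2 mod 6601 = 1772.
x_2 = 1772^2 mod 6601 = 4509.

2094, 1772, 4509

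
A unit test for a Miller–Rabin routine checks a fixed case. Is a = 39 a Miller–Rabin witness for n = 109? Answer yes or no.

no

n − 1 = 108 = 2^2 · 27, so s = 2 and d = 27.
x_0 = 39^27 mod 109 = 76.
x_0 is neither 1 nor 108, so continue squaring.
x_1 = 76^2 mod 109 = 108.
x_1 ≡ −1, so 39 is not a witness.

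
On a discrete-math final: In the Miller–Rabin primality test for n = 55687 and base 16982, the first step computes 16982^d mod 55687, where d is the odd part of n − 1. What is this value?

3850

n − 1 = 55686 = 2^1 · 27843, so s = 1 and d = 27843.
Repeated squaring mod 55687: 16982^1 ≡ 16982, 16982^2 ≡ 41038, 16982^4 ≡ 31190, 16982^8 ≡ 19897, 16982^16 ≡ 11726, 16982^32 ≡ 7873, 16982^64 ≡ 4498, 16982^128 ≡ 17623, 16982^256 ≡ 3730, 16982^512 ≡ 46837, 16982^1024 ≡ 26578, 16982^2048 ≡ 489, 16982^4096 ≡ 16373, 16982^8192 ≡ 53598, 16982^16384 ≡ 20335.
27843 = 16384 + 8192 + 2048 + 1024 + 128 + 64 + 2 + 1, so 16982^27843 ≡ 20335·53598·489·26578·17623·4498·41038·16982 ≡ 3850 (mod 55687).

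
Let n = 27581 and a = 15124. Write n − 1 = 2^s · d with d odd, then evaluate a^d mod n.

27580

n − 1 = 27580 = 2^2 · 6895, so s = 2 and d = 6895.
15124^6895 mod 27581 = 27580.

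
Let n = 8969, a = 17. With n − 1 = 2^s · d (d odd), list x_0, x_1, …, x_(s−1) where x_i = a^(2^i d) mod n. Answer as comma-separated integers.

n − 1 = 8968 = 2^3 · 1121, so s = 3 and d = 1121.
x_0 = 17^1121 mod 8969 = 5433.
x_1 = 5433^2 mod 8969 = 510.
x_2 = 510^2 mod 8969 = 8968.

5433, 510, 8968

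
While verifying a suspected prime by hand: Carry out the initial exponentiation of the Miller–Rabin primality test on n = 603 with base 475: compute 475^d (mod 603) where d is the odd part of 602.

358

n − 1 = 602 = 2^1 · 301, so s = 1 and d = 301.
By repeated squaring, 475^301 ≡ 358 (mod 603).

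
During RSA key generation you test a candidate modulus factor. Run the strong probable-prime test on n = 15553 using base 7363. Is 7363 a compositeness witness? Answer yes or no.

n − 1 = 15552 = 2^6 · 243, so s = 6 and d = 243.
Repeated squaring mod 15553: 7363^1 ≡ 7363, 7363^2 ≡ 11564, 7363^4 ≡ 1402, 7363^8 ≡ 5926, 7363^16 ≡ 14355, 7363^32 ≡ 4328, 7363^64 ≡ 5772, 7363^128 ≡ 1458.
243 = 128 + 64 + 32 + 16 + 2 + 1, so 7363^243 ≡ 1458·5772·4328·14355·11564·7363 ≡ 7274 (mod 15553).
x_0 = 7363^243 mod 15553 = 7274.
x_0 is neither 1 nor 15552, so continue squaring.
x_1 = 7274^2 mod 15553 = 15323.
x_2 = 15323^2 mod 15553 = 6241.
x_3 = 6241^2 mod 15553 = 5369.
x_4 = 5369^2 mod 15553 = 6452.
x_5 = 6452^2 mod 15553 = 8476.
Reached i = s−1 = 5 without hitting −1: 7363 is a Miller–Rabin witness and 15553 is composite.

yes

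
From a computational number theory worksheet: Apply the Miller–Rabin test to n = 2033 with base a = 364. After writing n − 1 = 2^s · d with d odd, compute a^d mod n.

345

n − 1 = 2032 = 2^4 · 127, so s = 4 and d = 127.
364^127 mod 2033 = 345.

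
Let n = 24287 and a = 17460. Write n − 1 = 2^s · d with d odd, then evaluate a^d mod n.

20528

n − 1 = 24286 = 2^1 · 12143, so s = 1 and d = 12143.
17460^12143 mod 24287 = 20528.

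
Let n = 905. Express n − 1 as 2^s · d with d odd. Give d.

113

Halving: 904 → 452 → 226 → 113; 113 is odd.
So 904 = 2^3 · 113.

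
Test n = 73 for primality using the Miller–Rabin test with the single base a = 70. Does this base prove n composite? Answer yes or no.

n − 1 = 72 = 2^3 · 9, so s = 3 and d = 9.
x_0 = 70^9 mod 73 = 27.
x_0 is neither 1 nor 72, so continue squaring.
x_1 = 27^2 mod 73 = 72.
x_1 ≡ −1, so 70 is not a witness.

no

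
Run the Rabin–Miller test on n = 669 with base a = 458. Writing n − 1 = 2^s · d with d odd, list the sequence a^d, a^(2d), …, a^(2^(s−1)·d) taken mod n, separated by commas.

158, 211

n − 1 = 668 = 2^2 · 167, so s = 2 and d = 167.
x_0 = 458^167 mod 669 = 158.
x_1 = 158^2 mod 669 = 211.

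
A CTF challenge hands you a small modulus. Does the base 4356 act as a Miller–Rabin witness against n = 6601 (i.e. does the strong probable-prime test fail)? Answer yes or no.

no

n − 1 = 6600 = 2^3 · 825, so s = 3 and d = 825.
x_0 = 4356^825 mod 6601 = 1.
x_0 = 1, so 4356 is not a witness.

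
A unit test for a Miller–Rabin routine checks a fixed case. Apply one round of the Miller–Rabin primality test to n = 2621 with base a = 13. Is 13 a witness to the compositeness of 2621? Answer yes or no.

no

n − 1 = 2620 = 2^2 · 655, so s = 2 and d = 655.
By repeated squaring, 13^655 ≡ 472 (mod 2621).
x_0 = 13^655 mod 2621 = 472.
x_0 is neither 1 nor 2620, so continue squaring.
x_1 = 472^2 mod 2621 = 2620.
x_1 ≡ −1, so 13 is not a witness.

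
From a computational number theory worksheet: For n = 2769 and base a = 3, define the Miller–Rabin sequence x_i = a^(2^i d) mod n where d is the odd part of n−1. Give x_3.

n − 1 = 2768 = 2^4 · 173, so s = 4 and d = 173.
x_0 = 3^173 mod 2769 = 789.
x_1 = 789^2 mod 2769 = 2265.
x_2 = 2265^2 mod 2769 = 2037.
x_3 = 2037^2 mod 2769 = 1407.

1407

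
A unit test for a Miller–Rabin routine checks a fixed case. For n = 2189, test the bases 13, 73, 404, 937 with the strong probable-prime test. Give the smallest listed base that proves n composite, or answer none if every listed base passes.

13

n − 1 = 2188 = 2^2 · 547, so s = 2 and d = 547.
Base 13: x_0 = 13^547 mod 2189 = 1316. x_0 is neither 1 nor 2188, so continue squaring. x_1 = 1316^2 mod 2189 = 357. Reached i = s−1 = 1 without hitting −1: 13 is a Miller–Rabin witness and 2189 is composite.
Base 73: x_0 = 73^547 mod 2189 = 1029. x_0 is neither 1 nor 2188, so continue squaring. x_1 = 1029^2 mod 2189 = 1554. Reached i = s−1 = 1 without hitting −1: 73 is a Miller–Rabin witness and 2189 is composite.
Base 404: x_0 = 404^547 mod 2189 = 2059. x_0 is neither 1 nor 2188, so continue squaring. x_1 = 2059^2 mod 2189 = 1577. Reached i = s−1 = 1 without hitting −1: 404 is a Miller–Rabin witness and 2189 is composite.
Base 937: x_0 = 937^547 mod 2189 = 1613. x_0 is neither 1 nor 2188, so continue squaring. x_1 = 1613^2 mod 2189 = 1237. Reached i = s−1 = 1 without hitting −1: 937 is a Miller–Rabin witness and 2189 is composite.
The smallest witness among the given bases is 13.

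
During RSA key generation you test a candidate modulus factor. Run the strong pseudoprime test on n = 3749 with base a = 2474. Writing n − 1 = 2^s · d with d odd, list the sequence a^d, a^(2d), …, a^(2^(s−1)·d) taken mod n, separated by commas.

3205, 3514

n − 1 = 3748 = 2^2 · 937, so s = 2 and d = 937.
x_0 = 2474^937 mod 3749 = 3205.
x_1 = 3205^2 mod 3749 = 3514.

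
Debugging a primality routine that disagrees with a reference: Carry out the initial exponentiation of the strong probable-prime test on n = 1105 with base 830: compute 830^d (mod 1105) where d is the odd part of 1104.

1100

n − 1 = 1104 = 2^4 · 69, so s = 4 and d = 69.
Repeated squaring mod 1105: 830^1 ≡ 830, 830^2 ≡ 485, 830^4 ≡ 965, 830^8 ≡ 815, 830^16 ≡ 120, 830^32 ≡ 35, 830^64 ≡ 120.
69 = 64 + 4 + 1, so 830^69 ≡ 120·965·830 ≡ 1100 (mod 1105).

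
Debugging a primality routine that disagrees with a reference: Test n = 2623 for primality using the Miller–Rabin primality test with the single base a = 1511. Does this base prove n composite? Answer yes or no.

no

n − 1 = 2622 = 2^1 · 1311, so s = 1 and d = 1311.
x_0 = 1511^1311 mod 2623 = 1.
x_0 = 1, so 1511 is not a witness.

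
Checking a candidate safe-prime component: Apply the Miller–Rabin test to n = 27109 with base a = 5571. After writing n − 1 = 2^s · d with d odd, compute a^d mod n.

n − 1 = 27108 = 2^2 · 6777, so s = 2 and d = 6777.
5571^6777 mod 27109 = 2431.

2431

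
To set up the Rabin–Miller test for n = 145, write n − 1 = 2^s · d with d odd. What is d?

9

Halving: 144 → 72 → 36 → 18 → 9; 9 is odd.
So 144 = 2^4 · 9.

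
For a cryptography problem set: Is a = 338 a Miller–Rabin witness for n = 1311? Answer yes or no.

n − 1 = 1310 = 2^1 · 655, so s = 1 and d = 655.
x_0 = 338^655 mod 1311 = 602.
x_0 ∉ {1, 1310} and s = 1, so 338 is a Miller–Rabin witness and 1311 is composite.

yes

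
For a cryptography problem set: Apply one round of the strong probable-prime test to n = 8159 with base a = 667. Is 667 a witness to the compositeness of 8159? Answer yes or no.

yes

n − 1 = 8158 = 2^1 · 4079, so s = 1 and d = 4079.
Repeated squaring mod 8159: 667^1 ≡ 667, 667^2 ≡ 4303, 667^4 ≡ 3038, 667^8 ≡ 1615, 667^16 ≡ 5504, 667^32 ≡ 7808, 667^64 ≡ 816, 667^128 ≡ 4977, 667^256 ≡ 7964, 667^512 ≡ 5389, 667^1024 ≡ 3440, 667^2048 ≡ 3050.
4079 = 2048 + 1024 + 512 + 256 + 128 + 64 + 32 + 8 + 4 + 2 + 1, so 667^4079 ≡ 3050·3440·5389·7964·4977·816·7808·1615·3038·4303·667 ≡ 5550 (mod 8159).
x_0 = 667^4079 mod 8159 = 5550.
x_0 ∉ {1, 8158} and s = 1, so 667 is a Miller–Rabin witness and 8159 is composite.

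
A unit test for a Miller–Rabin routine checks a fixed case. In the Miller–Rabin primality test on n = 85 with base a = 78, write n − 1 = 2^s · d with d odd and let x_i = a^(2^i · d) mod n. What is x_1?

19

n − 1 = 84 = 2^2 · 21, so s = 2 and d = 21.
Repeated squaring mod 85: 78^1 ≡ 78, 78^2 ≡ 49, 78^4 ≡ 21, 78^8 ≡ 16, 78^16 ≡ 1.
21 = 16 + 4 + 1, so 78^21 ≡ 1·21·78 ≡ 23 (mod 85).
x_0 = 23.
x_1 = 23^2 mod 85 = 19.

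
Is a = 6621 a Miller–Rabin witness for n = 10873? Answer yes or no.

n − 1 = 10872 = 2^3 · 1359, so s = 3 and d = 1359.
x_0 = 6621^1359 mod 10873 = 7291.
x_0 is neither 1 nor 10872, so continue squaring.
x_1 = 7291^2 mod 10873 = 584.
x_2 = 584^2 mod 10873 = 3993.
Reached i = s−1 = 2 without hitting −1: 6621 is a Miller–Rabin witness and 10873 is composite.

yes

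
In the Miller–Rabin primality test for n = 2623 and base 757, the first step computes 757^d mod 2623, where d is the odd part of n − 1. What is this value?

2582

n − 1 = 2622 = 2^1 · 1311, so s = 1 and d = 1311.
By repeated squaring, 757^1311 ≡ 2582 (mod 2623).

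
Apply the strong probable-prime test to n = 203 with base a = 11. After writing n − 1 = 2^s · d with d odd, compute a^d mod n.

n − 1 = 202 = 2^1 · 101, so s = 1 and d = 101.
By repeated squaring, 11^101 ≡ 177 (mod 203).

177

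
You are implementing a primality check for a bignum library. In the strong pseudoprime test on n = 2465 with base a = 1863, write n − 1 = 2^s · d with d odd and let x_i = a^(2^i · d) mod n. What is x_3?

1886

n − 1 = 2464 = 2^5 · 77, so s = 5 and d = 77.
x_0 = 1863^77 mod 2465 = 2408.
x_1 = 2408^2 mod 2465 = 784.
x_2 = 784^2 mod 2465 = 871.
x_3 = 871^2 mod 2465 = 1886.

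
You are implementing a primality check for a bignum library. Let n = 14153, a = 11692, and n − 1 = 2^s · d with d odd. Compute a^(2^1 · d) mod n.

n − 1 = 14152 = 2^3 · 1769, so s = 3 and d = 1769.
x_0 = 11692^1769 mod 14153 = 1.
x_1 = 1^2 mod 14153 = 1.

1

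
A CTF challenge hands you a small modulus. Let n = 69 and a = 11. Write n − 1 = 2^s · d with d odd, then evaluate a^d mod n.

14

n − 1 = 68 = 2^2 · 17, so s = 2 and d = 17.
Repeated squaring mod 69: 11^1 ≡ 11, 11^2 ≡ 52, 11^4 ≡ 13, 11^8 ≡ 31, 11^16 ≡ 64.
17 = 16 + 1, so 11^17 ≡ 64·11 ≡ 14 (mod 69).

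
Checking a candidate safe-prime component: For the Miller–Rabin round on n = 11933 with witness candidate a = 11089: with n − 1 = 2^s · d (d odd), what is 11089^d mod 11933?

n − 1 = 11932 = 2^2 · 2983, so s = 2 and d = 2983.
11089^2983 mod 11933 = 1.

1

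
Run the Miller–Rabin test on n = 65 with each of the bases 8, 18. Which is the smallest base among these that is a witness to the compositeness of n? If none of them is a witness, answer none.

none

n − 1 = 64 = 2^6 · 1, so s = 6 and d = 1.
Base 8: x_0 = 8^1 mod 65 = 8. x_0 is neither 1 nor 64, so continue squaring. x_1 = 8^2 mod 65 = 64. x_1 ≡ −1, so 8 is not a witness.
Base 18: x_0 = 18^1 mod 65 = 18. x_0 is neither 1 nor 64, so continue squaring. x_1 = 18^2 mod 65 = 64. x_1 ≡ −1, so 18 is not a witness.
No listed base is a witness for 65.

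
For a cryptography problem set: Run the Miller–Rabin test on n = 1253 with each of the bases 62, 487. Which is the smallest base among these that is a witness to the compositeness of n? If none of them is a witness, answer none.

n − 1 = 1252 = 2^2 · 313, so s = 2 and d = 313.
Base 62: x_0 = 62^313 mod 1253 = 1084. x_0 is neither 1 nor 1252, so continue squaring. x_1 = 1084^2 mod 1253 = 995. Reached i = s−1 = 1 without hitting −1: 62 is a Miller–Rabin witness and 1253 is composite.
Base 487: x_0 = 487^313 mod 1253 = 347. x_0 is neither 1 nor 1252, so continue squaring. x_1 = 347^2 mod 1253 = 121. Reached i = s−1 = 1 without hitting −1: 487 is a Miller–Rabin witness and 1253 is composite.
The smallest witness among the given bases is 62.

62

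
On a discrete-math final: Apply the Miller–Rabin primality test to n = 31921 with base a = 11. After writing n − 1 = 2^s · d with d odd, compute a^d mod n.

n − 1 = 31920 = 2^4 · 1995, so s = 4 and d = 1995.
11^1995 mod 31921 = 19895.

19895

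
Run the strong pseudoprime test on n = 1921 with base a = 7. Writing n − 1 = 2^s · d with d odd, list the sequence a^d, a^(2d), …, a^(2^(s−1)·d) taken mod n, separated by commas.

685, 501, 1271, 1801, 953, 1497, 1123

n − 1 = 1920 = 2^7 · 15, so s = 7 and d = 15.
x_0 = 7^15 mod 1921 = 685.
x_1 = 685^2 mod 1921 = 501.
x_2 = 501^2 mod 1921 = 1271.
x_3 = 1271^2 mod 1921 = 1801.
x_4 = 1801^2 mod 1921 = 953.
x_5 = 953^2 mod 1921 = 1497.
x_6 = 1497^2 mod 1921 = 1123.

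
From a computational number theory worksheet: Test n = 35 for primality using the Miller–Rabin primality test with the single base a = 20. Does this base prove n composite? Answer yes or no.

yes

n − 1 = 34 = 2^1 · 17, so s = 1 and d = 17.
Repeated squaring mod 35: 20^1 ≡ 20, 20^2 ≡ 15, 20^4 ≡ 15, 20^8 ≡ 15, 20^16 ≡ 15.
17 = 16 + 1, so 20^17 ≡ 15·20 ≡ 20 (mod 35).
x_0 = 20^17 mod 35 = 20.
x_0 ∉ {1, 34} and s = 1, so 20 is a Miller–Rabin witness and 35 is composite.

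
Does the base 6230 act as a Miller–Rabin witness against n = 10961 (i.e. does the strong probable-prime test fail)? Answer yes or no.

no

n − 1 = 10960 = 2^4 · 685, so s = 4 and d = 685.
x_0 = 6230^685 mod 10961 = 6230.
x_0 is neither 1 nor 10960, so continue squaring.
x_1 = 6230^2 mod 10961 = 10960.
x_1 ≡ −1, so 6230 is not a witness.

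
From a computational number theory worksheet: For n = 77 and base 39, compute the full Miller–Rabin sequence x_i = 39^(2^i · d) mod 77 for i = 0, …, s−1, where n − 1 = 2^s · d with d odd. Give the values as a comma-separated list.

n − 1 = 76 = 2^2 · 19, so s = 2 and d = 19.
x_0 = 39^19 mod 77 = 46.
x_1 = 46^2 mod 77 = 37.

46, 37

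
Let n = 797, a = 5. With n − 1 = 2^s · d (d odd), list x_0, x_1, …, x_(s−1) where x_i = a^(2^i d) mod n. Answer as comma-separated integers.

582, 796

n − 1 = 796 = 2^2 · 199, so s = 2 and d = 199.
x_0 = 5^199 mod 797 = 582.
x_1 = 582^2 mod 797 = 796.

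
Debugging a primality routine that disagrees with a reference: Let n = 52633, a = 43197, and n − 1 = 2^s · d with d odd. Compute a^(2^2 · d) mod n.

n − 1 = 52632 = 2^3 · 6579, so s = 3 and d = 6579.
By repeated squaring, 43197^6579 ≡ 15449 (mod 52633).
x_0 = 15449.
x_1 = 15449^2 mod 52633 = 33579.
x_2 = 33579^2 mod 52633 = 45115.

45115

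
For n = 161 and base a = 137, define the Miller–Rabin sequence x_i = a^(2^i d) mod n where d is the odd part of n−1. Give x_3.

116

n − 1 = 160 = 2^5 · 5, so s = 5 and d = 5.
Repeated squaring mod 161: 137^1 ≡ 137, 137^2 ≡ 93, 137^4 ≡ 116.
5 = 4 + 1, so 137^5 ≡ 116·137 ≡ 114 (mod 161).
x_0 = 114.
x_1 = 114^2 mod 161 = 116.
x_2 = 116^2 mod 161 = 93.
x_3 = 93^2 mod 161 = 116.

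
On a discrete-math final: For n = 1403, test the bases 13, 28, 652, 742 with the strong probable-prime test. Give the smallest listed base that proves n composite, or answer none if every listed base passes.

13

n − 1 = 1402 = 2^1 · 701, so s = 1 and d = 701.
Base 13: x_0 = 13^701 mod 1403 = 1267. x_0 ∉ {1, 1402} and s = 1, so 13 is a Miller–Rabin witness and 1403 is composite.
Base 28: x_0 = 28^701 mod 1403 = 1065. x_0 ∉ {1, 1402} and s = 1, so 28 is a Miller–Rabin witness and 1403 is composite.
Base 652: x_0 = 652^701 mod 1403 = 510. x_0 ∉ {1, 1402} and s = 1, so 652 is a Miller–Rabin witness and 1403 is composite.
Base 742: x_0 = 742^701 mod 1403 = 409. x_0 ∉ {1, 1402} and s = 1, so 742 is a Miller–Rabin witness and 1403 is composite.
The smallest witness among the given bases is 13.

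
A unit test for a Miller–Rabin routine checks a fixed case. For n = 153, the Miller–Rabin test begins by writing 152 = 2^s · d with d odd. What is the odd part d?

19

Halving: 152 → 76 → 38 → 19; 19 is odd.
So 152 = 2^3 · 19.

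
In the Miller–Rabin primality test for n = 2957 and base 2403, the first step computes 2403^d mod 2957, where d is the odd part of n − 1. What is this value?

1222

n − 1 = 2956 = 2^2 · 739, so s = 2 and d = 739.
2403^739 mod 2957 = 1222.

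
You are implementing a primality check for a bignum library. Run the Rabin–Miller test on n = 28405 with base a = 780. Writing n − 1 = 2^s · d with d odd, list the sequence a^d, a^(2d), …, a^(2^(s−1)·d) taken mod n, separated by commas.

27950, 8190

n − 1 = 28404 = 2^2 · 7101, so s = 2 and d = 7101.
x_0 = 780^7101 mod 28405 = 27950.
x_1 = 27950^2 mod 28405 = 8190.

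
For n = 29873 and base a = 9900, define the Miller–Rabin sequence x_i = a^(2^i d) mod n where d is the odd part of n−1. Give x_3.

n − 1 = 29872 = 2^4 · 1867, so s = 4 and d = 1867.
x_0 = 9900^1867 mod 29873 = 4529.
x_1 = 4529^2 mod 29873 = 18963.
x_2 = 18963^2 mod 29873 = 14068.
x_3 = 14068^2 mod 29873 = 29872.

29872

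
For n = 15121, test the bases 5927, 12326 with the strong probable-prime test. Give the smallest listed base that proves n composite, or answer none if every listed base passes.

n − 1 = 15120 = 2^4 · 945, so s = 4 and d = 945.
Base 5927: x_0 = 5927^945 mod 15121 = 1. x_0 = 1, so 5927 is not a witness.
Base 12326: x_0 = 12326^945 mod 15121 = 5905. x_0 is neither 1 nor 15120, so continue squaring. x_1 = 5905^2 mod 15121 = 15120. x_1 ≡ −1, so 12326 is not a witness.
No listed base is a witness for 15121.

none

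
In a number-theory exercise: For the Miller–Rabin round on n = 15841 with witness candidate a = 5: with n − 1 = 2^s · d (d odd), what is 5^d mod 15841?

3380

n − 1 = 15840 = 2^5 · 495, so s = 5 and d = 495.
Repeated squaring mod 15841: 5^1 ≡ 5, 5^2 ≡ 25, 5^4 ≡ 625, 5^8 ≡ 10441, 5^16 ≡ 12560, 5^32 ≡ 8922, 5^64 ≡ 1059, 5^128 ≡ 12611, 5^256 ≡ 9522.
495 = 256 + 128 + 64 + 32 + 8 + 4 + 2 + 1, so 5^495 ≡ 9522·12611·1059·8922·10441·625·25·5 ≡ 3380 (mod 15841).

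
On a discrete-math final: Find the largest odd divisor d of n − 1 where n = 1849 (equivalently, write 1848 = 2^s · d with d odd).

231

Halving: 1848 → 924 → 462 → 231; 231 is odd.
So 1848 = 2^3 · 231.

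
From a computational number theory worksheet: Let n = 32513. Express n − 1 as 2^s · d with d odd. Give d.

127

Halving: 32512 → 16256 → 8128 → 4064 → 2032 → 1016 → 508 → 254 → 127; 127 is odd.
So 32512 = 2^8 · 127.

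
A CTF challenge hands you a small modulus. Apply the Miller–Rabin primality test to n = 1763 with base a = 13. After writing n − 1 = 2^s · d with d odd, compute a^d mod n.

956

n − 1 = 1762 = 2^1 · 881, so s = 1 and d = 881.
13^881 mod 1763 = 956.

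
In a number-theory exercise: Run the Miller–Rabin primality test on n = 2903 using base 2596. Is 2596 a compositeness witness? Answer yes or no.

n − 1 = 2902 = 2^1 · 1451, so s = 1 and d = 1451.
Repeated squaring mod 2903: 2596^1 ≡ 2596, 2596^2 ≡ 1353, 2596^4 ≡ 1719, 2596^8 ≡ 2610, 2596^16 ≡ 1662, 2596^32 ≡ 1491, 2596^64 ≡ 2286, 2596^128 ≡ 396, 2596^256 ≡ 54, 2596^512 ≡ 13, 2596^1024 ≡ 169.
1451 = 1024 + 256 + 128 + 32 + 8 + 2 + 1, so 2596^1451 ≡ 169·54·396·1491·2610·1353·2596 ≡ 2902 (mod 2903).
x_0 = 2596^1451 mod 2903 = 2902.
x_0 = 2902 ≡ −1, so 2596 is not a witness.

no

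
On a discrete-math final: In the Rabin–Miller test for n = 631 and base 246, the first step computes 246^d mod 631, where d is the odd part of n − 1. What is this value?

630

n − 1 = 630 = 2^1 · 315, so s = 1 and d = 315.
246^315 mod 631 = 630.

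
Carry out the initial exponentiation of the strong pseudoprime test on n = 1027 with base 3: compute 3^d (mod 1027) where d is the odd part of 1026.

n − 1 = 1026 = 2^1 · 513, so s = 1 and d = 513.
3^513 mod 1027 = 456.

456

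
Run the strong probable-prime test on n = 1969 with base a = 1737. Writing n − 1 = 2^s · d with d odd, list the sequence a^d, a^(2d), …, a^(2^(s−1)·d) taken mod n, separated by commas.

1605, 573, 1475, 1849

n − 1 = 1968 = 2^4 · 123, so s = 4 and d = 123.
x_0 = 1737^123 mod 1969 = 1605.
x_1 = 1605^2 mod 1969 = 573.
x_2 = 573^2 mod 1969 = 1475.
x_3 = 1475^2 mod 1969 = 1849.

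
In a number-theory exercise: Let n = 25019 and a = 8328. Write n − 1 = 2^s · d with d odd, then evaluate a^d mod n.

9886

n − 1 = 25018 = 2^1 · 12509, so s = 1 and d = 12509.
Repeated squaring mod 25019: 8328^1 ≡ 8328, 8328^2 ≡ 2916, 8328^4 ≡ 21615, 8328^8 ≡ 3419, 8328^16 ≡ 5688, 8328^32 ≡ 3777, 8328^64 ≡ 4899, 8328^128 ≡ 6980, 8328^256 ≡ 8407, 8328^512 ≡ 23993, 8328^1024 ≡ 1878, 8328^2048 ≡ 24224, 8328^4096 ≡ 6550, 8328^8192 ≡ 19934.
12509 = 8192 + 4096 + 128 + 64 + 16 + 8 + 4 + 1, so 8328^12509 ≡ 19934·6550·6980·4899·5688·3419·21615·8328 ≡ 9886 (mod 25019).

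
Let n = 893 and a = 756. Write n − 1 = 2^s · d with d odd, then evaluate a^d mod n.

n − 1 = 892 = 2^2 · 223, so s = 2 and d = 223.
756^223 mod 893 = 89.

89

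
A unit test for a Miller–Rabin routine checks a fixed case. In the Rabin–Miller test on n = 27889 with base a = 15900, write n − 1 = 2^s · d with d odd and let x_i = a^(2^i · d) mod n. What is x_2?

n − 1 = 27888 = 2^4 · 1743, so s = 4 and d = 1743.
x_0 = 15900^1743 mod 27889 = 20039.
x_1 = 20039^2 mod 27889 = 15699.
x_2 = 15699^2 mod 27889 = 3508.

3508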